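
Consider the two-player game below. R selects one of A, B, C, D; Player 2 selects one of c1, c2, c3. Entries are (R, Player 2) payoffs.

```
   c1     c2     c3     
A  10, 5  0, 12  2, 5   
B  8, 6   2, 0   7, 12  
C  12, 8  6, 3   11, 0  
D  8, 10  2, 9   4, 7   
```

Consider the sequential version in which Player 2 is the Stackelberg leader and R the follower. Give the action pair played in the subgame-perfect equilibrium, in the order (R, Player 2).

(C, c1)

Backward induction with Player 2 moving first.
- c1 → R plays C (best of 10, 8, 12, 8); Player 2 gets 8.
- c2 → R plays C (best of 0, 2, 6, 2); Player 2 gets 3.
- c3 → R plays C (best of 2, 7, 11, 4); Player 2 gets 0.
Player 2's induced payoffs are 8, 3, 0, so Player 2 commits to c1. Subgame-perfect outcome: (C, c1) with payoffs (12, 8).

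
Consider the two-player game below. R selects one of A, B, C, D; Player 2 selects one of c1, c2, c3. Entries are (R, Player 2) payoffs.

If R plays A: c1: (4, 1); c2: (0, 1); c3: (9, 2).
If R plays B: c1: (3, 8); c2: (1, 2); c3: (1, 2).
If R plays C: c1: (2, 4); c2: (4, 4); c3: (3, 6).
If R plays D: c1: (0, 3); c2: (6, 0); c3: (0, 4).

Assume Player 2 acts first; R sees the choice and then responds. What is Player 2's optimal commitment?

Backward induction with Player 2 moving first.
- c1: BR = A, leader payoff 1.
- c2: BR = D, leader payoff 0.
- c3: BR = A, leader payoff 2.
Player 2's induced payoffs are 1, 0, 2, so Player 2 commits to c3. Subgame-perfect outcome: (A, c3) with payoffs (9, 2).

c3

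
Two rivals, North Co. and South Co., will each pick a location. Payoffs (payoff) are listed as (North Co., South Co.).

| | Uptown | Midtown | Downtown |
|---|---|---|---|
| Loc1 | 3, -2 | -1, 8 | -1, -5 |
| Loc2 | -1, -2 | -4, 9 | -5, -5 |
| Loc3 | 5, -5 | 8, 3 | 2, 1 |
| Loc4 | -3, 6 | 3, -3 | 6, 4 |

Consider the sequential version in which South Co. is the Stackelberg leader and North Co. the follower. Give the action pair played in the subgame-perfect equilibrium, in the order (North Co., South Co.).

(Loc4, Downtown)

Backward induction with South Co. moving first.
- Uptown: North Co. compares 3, -1, 5, -3 and picks Loc3; South Co. would get -5.
- Midtown: North Co. compares -1, -4, 8, 3 and picks Loc3; South Co. would get 3.
- Downtown: North Co. compares -1, -5, 2, 6 and picks Loc4; South Co. would get 4.
South Co.'s induced payoffs are -5, 3, 4, so South Co. commits to Downtown. Subgame-perfect outcome: (Loc4, Downtown) with payoffs (6, 4).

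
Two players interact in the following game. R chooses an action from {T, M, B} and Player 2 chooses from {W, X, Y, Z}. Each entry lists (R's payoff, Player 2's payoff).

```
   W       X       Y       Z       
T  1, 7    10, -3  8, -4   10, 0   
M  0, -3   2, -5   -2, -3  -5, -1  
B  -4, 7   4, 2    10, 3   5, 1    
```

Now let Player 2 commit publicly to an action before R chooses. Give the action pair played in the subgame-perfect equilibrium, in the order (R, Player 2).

(T, W)

R best-responds to each possible Player 2 move:
- W → R plays T (best of 1, 0, -4); Player 2 gets 7.
- X → R plays T (best of 10, 2, 4); Player 2 gets -3.
- Y → R plays B (best of 8, -2, 10); Player 2 gets 3.
- Z → R plays T (best of 10, -5, 5); Player 2 gets 0.
Among 7, -3, 3, 0, the best is 7 at W. Subgame-perfect outcome: (T, W) with payoffs (1, 7).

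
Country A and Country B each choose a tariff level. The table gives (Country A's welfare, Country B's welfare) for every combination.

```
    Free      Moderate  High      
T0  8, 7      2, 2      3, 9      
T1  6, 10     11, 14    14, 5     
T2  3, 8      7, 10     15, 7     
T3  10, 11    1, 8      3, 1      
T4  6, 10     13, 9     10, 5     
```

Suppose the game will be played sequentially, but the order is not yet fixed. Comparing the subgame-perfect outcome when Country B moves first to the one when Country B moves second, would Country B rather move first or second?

If Country A leads: Country B's best replies are T0→High, T1→Moderate, T2→Moderate, T3→Free, T4→Free; Country A's induced payoffs 3, 11, 7, 10, 6; outcome (T1, Moderate), payoffs (11, 14).
If Country B leads: Country A's best replies are Free→T3, Moderate→T4, High→T2; Country B's induced payoffs 11, 9, 7; outcome (T3, Free), payoffs (10, 11).
Country B gets 11 moving first and 14 moving second, so Country B prefers to move second.

second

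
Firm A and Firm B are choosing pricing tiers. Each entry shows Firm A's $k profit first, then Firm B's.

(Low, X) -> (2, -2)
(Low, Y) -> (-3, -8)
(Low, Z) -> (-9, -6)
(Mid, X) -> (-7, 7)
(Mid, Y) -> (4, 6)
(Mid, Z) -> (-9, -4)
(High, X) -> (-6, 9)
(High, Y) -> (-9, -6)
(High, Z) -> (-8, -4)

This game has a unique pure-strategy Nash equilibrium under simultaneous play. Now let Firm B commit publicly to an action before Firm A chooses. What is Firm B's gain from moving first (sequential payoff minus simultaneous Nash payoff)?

Backward induction with Firm B moving first.
- X: BR = Low, leader payoff -2.
- Y: BR = Mid, leader payoff 6.
- Z: BR = High, leader payoff -4.
Among -2, 6, -4, the best is 6 at Y. Subgame-perfect outcome: (Mid, Y) with payoffs (4, 6).
For the simultaneous game, intersect best replies.
Firm A's best replies: X→Low; Y→Mid; Z→High.
Firm B's best replies: Low→X; Mid→X; High→X.
Only (Low, X) has each player best-responding; Nash payoffs (2, -2).
Firm B's commitment gain: 6 − -2 = 8.

8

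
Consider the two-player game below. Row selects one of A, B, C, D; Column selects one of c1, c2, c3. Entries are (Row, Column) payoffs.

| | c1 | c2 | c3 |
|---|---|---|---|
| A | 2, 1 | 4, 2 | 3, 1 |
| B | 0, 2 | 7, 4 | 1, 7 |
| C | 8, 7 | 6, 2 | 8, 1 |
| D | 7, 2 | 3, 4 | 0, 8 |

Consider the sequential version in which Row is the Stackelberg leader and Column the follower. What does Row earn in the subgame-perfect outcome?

Backward induction with Row moving first.
- A: Column compares 1, 2, 1 and picks c2; Row would get 4.
- B: Column compares 2, 4, 7 and picks c3; Row would get 1.
- C: Column compares 7, 2, 1 and picks c1; Row would get 8.
- D: Column compares 2, 4, 8 and picks c3; Row would get 0.
Row's induced payoffs are 4, 1, 8, 0, so Row commits to C. Subgame-perfect outcome: (C, c1) with payoffs (8, 7).

8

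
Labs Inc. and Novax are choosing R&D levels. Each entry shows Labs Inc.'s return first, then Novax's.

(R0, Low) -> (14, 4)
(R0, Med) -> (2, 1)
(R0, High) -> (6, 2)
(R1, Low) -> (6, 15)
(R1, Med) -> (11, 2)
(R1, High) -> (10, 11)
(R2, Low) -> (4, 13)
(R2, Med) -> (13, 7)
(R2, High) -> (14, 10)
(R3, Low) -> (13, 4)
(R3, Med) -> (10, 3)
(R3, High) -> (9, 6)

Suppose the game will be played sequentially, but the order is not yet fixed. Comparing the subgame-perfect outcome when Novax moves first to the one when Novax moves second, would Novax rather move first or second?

first

If Labs Inc. leads: Novax's best replies are R0→Low, R1→Low, R2→Low, R3→High; Labs Inc.'s induced payoffs 14, 6, 4, 9; outcome (R0, Low), payoffs (14, 4).
If Novax leads: Labs Inc.'s best replies are Low→R0, Med→R2, High→R2; Novax's induced payoffs 4, 7, 10; outcome (R2, High), payoffs (14, 10).
Novax gets 10 moving first and 4 moving second, so Novax prefers to move first.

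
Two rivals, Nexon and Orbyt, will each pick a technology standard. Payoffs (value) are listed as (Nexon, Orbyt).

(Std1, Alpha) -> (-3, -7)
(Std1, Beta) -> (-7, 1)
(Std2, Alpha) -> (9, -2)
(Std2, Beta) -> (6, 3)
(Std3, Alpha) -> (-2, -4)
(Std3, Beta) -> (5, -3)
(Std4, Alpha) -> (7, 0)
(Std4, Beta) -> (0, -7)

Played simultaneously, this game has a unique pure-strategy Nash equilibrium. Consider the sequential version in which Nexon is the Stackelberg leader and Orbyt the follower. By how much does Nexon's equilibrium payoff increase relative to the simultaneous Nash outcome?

Work backward from Orbyt's decision.
- Std1: BR = Beta, leader payoff -7.
- Std2: BR = Beta, leader payoff 6.
- Std3: BR = Beta, leader payoff 5.
- Std4: BR = Alpha, leader payoff 7.
Among -7, 6, 5, 7, the best is 7 at Std4. Subgame-perfect outcome: (Std4, Alpha) with payoffs (7, 0).
Now find the simultaneous Nash equilibrium.
Nexon's best replies: Alpha→Std2; Beta→Std2.
Orbyt's best replies: Std1→Beta; Std2→Beta; Std3→Beta; Std4→Alpha.
The unique mutual best reply is (Std2, Beta), giving (6, 3).
Nexon's commitment gain: 7 − 6 = 1.

1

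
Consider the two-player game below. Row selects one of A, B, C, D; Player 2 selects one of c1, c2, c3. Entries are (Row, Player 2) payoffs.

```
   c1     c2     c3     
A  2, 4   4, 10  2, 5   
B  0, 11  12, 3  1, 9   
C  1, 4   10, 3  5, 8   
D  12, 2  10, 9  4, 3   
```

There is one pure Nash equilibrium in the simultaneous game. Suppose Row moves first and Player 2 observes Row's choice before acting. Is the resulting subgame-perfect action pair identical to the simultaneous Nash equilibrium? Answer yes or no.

Backward induction with Row moving first.
- A: Player 2 compares 4, 10, 5 and picks c2; Row would get 4.
- B: Player 2 compares 11, 3, 9 and picks c1; Row would get 0.
- C: Player 2 compares 4, 3, 8 and picks c3; Row would get 5.
- D: Player 2 compares 2, 9, 3 and picks c2; Row would get 10.
Among 4, 0, 5, 10, the best is 10 at D. Subgame-perfect outcome: (D, c2) with payoffs (10, 9).
Now find the simultaneous Nash equilibrium.
Row's best replies: c1→D; c2→B; c3→C.
Player 2's best replies: A→c2; B→c1; C→c3; D→c2.
Only (C, c3) has each player best-responding; Nash payoffs (5, 8).
Sequential outcome (D, c2) differs from the Nash profile (C, c3).

no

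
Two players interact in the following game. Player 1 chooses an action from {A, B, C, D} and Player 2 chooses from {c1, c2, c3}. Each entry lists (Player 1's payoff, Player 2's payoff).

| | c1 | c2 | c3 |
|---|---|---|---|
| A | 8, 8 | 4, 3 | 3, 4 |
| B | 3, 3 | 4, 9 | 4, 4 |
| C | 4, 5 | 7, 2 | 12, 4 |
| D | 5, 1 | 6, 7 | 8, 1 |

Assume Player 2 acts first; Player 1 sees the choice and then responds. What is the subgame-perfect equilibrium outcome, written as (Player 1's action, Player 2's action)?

(A, c1)

Solve by backward induction (Player 2 leads).
- c1 → Player 1 plays A (best of 8, 3, 4, 5); Player 2 gets 8.
- c2 → Player 1 plays C (best of 4, 4, 7, 6); Player 2 gets 2.
- c3 → Player 1 plays C (best of 3, 4, 12, 8); Player 2 gets 4.
Player 2's induced payoffs are 8, 2, 4, so Player 2 commits to c1. Subgame-perfect outcome: (A, c1) with payoffs (8, 8).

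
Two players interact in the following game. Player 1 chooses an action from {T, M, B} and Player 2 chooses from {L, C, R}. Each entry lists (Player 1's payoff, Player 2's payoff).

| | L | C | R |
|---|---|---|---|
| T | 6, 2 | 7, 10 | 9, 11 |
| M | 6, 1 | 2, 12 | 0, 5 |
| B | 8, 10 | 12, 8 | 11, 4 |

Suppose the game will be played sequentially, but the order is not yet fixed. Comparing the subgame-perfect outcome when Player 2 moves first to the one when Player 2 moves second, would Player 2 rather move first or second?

second

If Player 1 leads: Player 2's best replies are T→R, M→C, B→L; Player 1's induced payoffs 9, 2, 8; outcome (T, R), payoffs (9, 11).
If Player 2 leads: Player 1's best replies are L→B, C→B, R→B; Player 2's induced payoffs 10, 8, 4; outcome (B, L), payoffs (8, 10).
Player 2 gets 10 moving first and 11 moving second, so Player 2 prefers to move second.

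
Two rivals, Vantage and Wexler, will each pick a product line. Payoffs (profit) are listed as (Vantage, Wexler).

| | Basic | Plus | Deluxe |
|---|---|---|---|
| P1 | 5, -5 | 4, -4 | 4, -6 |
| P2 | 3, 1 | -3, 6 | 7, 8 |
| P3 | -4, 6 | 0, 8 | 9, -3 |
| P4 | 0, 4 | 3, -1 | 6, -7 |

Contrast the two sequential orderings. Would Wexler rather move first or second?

If Vantage leads: Wexler's best replies are P1→Plus, P2→Deluxe, P3→Plus, P4→Basic; Vantage's induced payoffs 4, 7, 0, 0; outcome (P2, Deluxe), payoffs (7, 8).
If Wexler leads: Vantage's best replies are Basic→P1, Plus→P1, Deluxe→P3; Wexler's induced payoffs -5, -4, -3; outcome (P3, Deluxe), payoffs (9, -3).
Wexler gets -3 moving first and 8 moving second, so Wexler prefers to move second.

second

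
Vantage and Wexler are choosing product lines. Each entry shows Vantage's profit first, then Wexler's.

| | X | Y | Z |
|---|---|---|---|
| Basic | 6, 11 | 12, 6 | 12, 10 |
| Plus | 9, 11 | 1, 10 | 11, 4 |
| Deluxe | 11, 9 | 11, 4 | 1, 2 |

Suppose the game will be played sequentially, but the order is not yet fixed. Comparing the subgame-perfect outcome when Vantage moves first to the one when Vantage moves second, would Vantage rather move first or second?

If Vantage leads: Wexler's best replies are Basic→X, Plus→X, Deluxe→X; Vantage's induced payoffs 6, 9, 11; outcome (Deluxe, X), payoffs (11, 9).
If Wexler leads: Vantage's best replies are X→Deluxe, Y→Basic, Z→Basic; Wexler's induced payoffs 9, 6, 10; outcome (Basic, Z), payoffs (12, 10).
Vantage gets 11 moving first and 12 moving second, so Vantage prefers to move second.

second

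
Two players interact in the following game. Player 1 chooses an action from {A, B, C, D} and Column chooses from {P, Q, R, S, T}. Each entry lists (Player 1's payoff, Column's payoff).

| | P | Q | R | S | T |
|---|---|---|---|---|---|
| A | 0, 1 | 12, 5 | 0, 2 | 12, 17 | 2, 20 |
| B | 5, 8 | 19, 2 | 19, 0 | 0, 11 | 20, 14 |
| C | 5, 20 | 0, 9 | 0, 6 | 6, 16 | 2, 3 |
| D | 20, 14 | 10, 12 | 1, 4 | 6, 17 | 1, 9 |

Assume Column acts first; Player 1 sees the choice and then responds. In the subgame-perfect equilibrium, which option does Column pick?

Work backward from Player 1's decision.
- P → Player 1 plays D (best of 0, 5, 5, 20); Column gets 14.
- Q → Player 1 plays B (best of 12, 19, 0, 10); Column gets 2.
- R → Player 1 plays B (best of 0, 19, 0, 1); Column gets 0.
- S → Player 1 plays A (best of 12, 0, 6, 6); Column gets 17.
- T → Player 1 plays B (best of 2, 20, 2, 1); Column gets 14.
Column's induced payoffs are 14, 2, 0, 17, 14, so Column commits to S. Subgame-perfect outcome: (A, S) with payoffs (12, 17).

S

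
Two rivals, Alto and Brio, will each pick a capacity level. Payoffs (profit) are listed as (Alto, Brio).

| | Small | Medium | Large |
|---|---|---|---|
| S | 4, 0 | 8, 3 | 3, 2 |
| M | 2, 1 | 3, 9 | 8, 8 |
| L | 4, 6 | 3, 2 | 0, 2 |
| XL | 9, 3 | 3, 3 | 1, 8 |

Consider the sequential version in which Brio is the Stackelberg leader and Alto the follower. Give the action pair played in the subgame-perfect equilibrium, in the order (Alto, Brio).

Solve by backward induction (Brio leads).
- Small → Alto plays XL (best of 4, 2, 4, 9); Brio gets 3.
- Medium → Alto plays S (best of 8, 3, 3, 3); Brio gets 3.
- Large → Alto plays M (best of 3, 8, 0, 1); Brio gets 8.
Among 3, 3, 8, the best is 8 at Large. Subgame-perfect outcome: (M, Large) with payoffs (8, 8).

(M, Large)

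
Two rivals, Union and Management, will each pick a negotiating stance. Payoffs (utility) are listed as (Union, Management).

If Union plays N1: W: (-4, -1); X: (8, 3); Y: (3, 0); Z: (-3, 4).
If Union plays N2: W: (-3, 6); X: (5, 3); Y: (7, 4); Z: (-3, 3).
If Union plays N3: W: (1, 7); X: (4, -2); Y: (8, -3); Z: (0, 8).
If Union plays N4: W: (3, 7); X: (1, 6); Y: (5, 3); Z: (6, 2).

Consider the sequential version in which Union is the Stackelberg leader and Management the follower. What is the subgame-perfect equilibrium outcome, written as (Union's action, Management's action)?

Backward induction with Union moving first.
- N1 → Management plays Z (best of -1, 3, 0, 4); Union gets -3.
- N2 → Management plays W (best of 6, 3, 4, 3); Union gets -3.
- N3 → Management plays Z (best of 7, -2, -3, 8); Union gets 0.
- N4 → Management plays W (best of 7, 6, 3, 2); Union gets 3.
Maximizing over -3, -3, 0, 3, Union chooses N4. Subgame-perfect outcome: (N4, W) with payoffs (3, 7).

(N4, W)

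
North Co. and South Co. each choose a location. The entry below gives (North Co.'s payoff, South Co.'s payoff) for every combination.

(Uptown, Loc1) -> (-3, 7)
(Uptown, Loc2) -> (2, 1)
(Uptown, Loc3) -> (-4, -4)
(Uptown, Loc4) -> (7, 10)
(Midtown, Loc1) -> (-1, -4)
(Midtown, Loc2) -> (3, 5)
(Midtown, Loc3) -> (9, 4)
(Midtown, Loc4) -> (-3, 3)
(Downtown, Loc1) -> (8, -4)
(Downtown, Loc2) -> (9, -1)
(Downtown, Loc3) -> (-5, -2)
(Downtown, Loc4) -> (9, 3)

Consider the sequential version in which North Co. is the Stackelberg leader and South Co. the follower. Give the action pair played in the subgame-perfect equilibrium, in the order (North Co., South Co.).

Solve by backward induction (North Co. leads).
- Uptown: BR = Loc4, leader payoff 7.
- Midtown: BR = Loc2, leader payoff 3.
- Downtown: BR = Loc4, leader payoff 9.
North Co.'s induced payoffs are 7, 3, 9, so North Co. commits to Downtown. Subgame-perfect outcome: (Downtown, Loc4) with payoffs (9, 3).

(Downtown, Loc4)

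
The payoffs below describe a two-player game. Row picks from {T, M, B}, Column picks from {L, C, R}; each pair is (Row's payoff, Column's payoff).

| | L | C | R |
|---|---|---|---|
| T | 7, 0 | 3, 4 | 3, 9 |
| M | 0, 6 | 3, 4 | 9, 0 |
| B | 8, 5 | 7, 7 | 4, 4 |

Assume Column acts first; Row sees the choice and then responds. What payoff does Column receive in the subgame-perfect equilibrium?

7

Solve by backward induction (Column leads).
- L → Row plays B (best of 7, 0, 8); Column gets 5.
- C → Row plays B (best of 3, 3, 7); Column gets 7.
- R → Row plays M (best of 3, 9, 4); Column gets 0.
Among 5, 7, 0, the best is 7 at C. Subgame-perfect outcome: (B, C) with payoffs (7, 7).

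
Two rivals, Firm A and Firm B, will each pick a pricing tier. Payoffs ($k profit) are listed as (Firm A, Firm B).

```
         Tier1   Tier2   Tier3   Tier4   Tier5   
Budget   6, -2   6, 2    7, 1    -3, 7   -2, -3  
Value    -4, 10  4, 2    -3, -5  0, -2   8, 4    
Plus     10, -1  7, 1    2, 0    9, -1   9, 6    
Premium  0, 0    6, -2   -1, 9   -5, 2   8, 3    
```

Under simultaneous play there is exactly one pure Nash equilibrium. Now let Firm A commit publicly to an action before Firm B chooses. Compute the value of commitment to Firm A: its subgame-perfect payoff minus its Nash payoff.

Firm B best-responds to each possible Firm A move:
- Budget: Firm B compares -2, 2, 1, 7, -3 and picks Tier4; Firm A would get -3.
- Value: Firm B compares 10, 2, -5, -2, 4 and picks Tier1; Firm A would get -4.
- Plus: Firm B compares -1, 1, 0, -1, 6 and picks Tier5; Firm A would get 9.
- Premium: Firm B compares 0, -2, 9, 2, 3 and picks Tier3; Firm A would get -1.
Firm A's induced payoffs are -3, -4, 9, -1, so Firm A commits to Plus. Subgame-perfect outcome: (Plus, Tier5) with payoffs (9, 6).
Under simultaneous play:
Firm A's best replies: Tier1→Plus; Tier2→Plus; Tier3→Budget; Tier4→Plus; Tier5→Plus.
Firm B's best replies: Budget→Tier4; Value→Tier1; Plus→Tier5; Premium→Tier3.
The unique mutual best reply is (Plus, Tier5), giving (9, 6).
Firm A's commitment gain: 9 − 9 = 0.

0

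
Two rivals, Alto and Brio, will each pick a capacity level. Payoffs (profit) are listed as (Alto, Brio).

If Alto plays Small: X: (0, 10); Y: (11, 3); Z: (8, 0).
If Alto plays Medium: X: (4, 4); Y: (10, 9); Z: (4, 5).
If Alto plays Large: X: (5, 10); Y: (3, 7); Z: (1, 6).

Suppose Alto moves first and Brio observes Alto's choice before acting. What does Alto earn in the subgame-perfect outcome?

10

Backward induction with Alto moving first.
- Small: BR = X, leader payoff 0.
- Medium: BR = Y, leader payoff 10.
- Large: BR = X, leader payoff 5.
Alto's induced payoffs are 0, 10, 5, so Alto commits to Medium. Subgame-perfect outcome: (Medium, Y) with payoffs (10, 9).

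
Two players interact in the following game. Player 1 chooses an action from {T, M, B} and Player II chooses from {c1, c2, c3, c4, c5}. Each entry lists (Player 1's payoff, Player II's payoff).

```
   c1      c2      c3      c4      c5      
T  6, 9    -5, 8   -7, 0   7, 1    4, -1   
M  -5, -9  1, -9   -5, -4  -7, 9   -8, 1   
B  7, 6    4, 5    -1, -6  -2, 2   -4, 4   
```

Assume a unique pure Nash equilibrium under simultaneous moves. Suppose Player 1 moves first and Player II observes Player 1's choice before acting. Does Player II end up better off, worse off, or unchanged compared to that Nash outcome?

Backward induction with Player 1 moving first.
- T → Player II plays c1 (best of 9, 8, 0, 1, -1); Player 1 gets 6.
- M → Player II plays c4 (best of -9, -9, -4, 9, 1); Player 1 gets -7.
- B → Player II plays c1 (best of 6, 5, -6, 2, 4); Player 1 gets 7.
Maximizing over 6, -7, 7, Player 1 chooses B. Subgame-perfect outcome: (B, c1) with payoffs (7, 6).
Now find the simultaneous Nash equilibrium.
Player 1's best replies: c1→B; c2→B; c3→B; c4→T; c5→T.
Player II's best replies: T→c1; M→c4; B→c1.
The unique mutual best reply is (B, c1), giving (7, 6).
Player II earns 6 sequentially versus 6 at the Nash outcome: unchanged.

unchanged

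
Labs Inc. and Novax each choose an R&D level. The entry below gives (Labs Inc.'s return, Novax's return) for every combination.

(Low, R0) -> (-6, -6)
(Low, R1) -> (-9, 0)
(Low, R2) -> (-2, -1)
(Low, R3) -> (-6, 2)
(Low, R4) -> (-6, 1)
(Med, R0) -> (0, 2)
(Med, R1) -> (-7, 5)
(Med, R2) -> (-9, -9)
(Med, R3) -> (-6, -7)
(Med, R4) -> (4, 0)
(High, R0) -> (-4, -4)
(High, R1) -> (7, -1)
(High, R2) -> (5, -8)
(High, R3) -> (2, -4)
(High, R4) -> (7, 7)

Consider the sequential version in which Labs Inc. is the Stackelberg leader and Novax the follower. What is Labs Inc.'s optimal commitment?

Novax best-responds to each possible Labs Inc. move:
- Low → Novax plays R3 (best of -6, 0, -1, 2, 1); Labs Inc. gets -6.
- Med → Novax plays R1 (best of 2, 5, -9, -7, 0); Labs Inc. gets -7.
- High → Novax plays R4 (best of -4, -1, -8, -4, 7); Labs Inc. gets 7.
Maximizing over -6, -7, 7, Labs Inc. chooses High. Subgame-perfect outcome: (High, R4) with payoffs (7, 7).

High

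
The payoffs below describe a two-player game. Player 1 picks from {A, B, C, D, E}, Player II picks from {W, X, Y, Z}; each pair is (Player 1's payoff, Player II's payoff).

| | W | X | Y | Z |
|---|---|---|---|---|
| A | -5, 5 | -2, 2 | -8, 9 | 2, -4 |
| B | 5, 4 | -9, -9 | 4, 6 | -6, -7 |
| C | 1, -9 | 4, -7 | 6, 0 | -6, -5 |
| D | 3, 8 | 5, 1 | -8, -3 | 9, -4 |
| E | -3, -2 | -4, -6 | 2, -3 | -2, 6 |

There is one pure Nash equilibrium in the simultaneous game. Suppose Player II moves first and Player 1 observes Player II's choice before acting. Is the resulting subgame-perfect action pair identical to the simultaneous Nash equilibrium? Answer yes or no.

Solve by backward induction (Player II leads).
- W → Player 1 plays B (best of -5, 5, 1, 3, -3); Player II gets 4.
- X → Player 1 plays D (best of -2, -9, 4, 5, -4); Player II gets 1.
- Y → Player 1 plays C (best of -8, 4, 6, -8, 2); Player II gets 0.
- Z → Player 1 plays D (best of 2, -6, -6, 9, -2); Player II gets -4.
Player II's induced payoffs are 4, 1, 0, -4, so Player II commits to W. Subgame-perfect outcome: (B, W) with payoffs (5, 4).
For the simultaneous game, intersect best replies.
Player 1's best replies: W→B; X→D; Y→C; Z→D.
Player II's best replies: A→Y; B→Y; C→Y; D→W; E→Z.
The unique mutual best reply is (C, Y), giving (6, 0).
Sequential outcome (B, W) differs from the Nash profile (C, Y).

no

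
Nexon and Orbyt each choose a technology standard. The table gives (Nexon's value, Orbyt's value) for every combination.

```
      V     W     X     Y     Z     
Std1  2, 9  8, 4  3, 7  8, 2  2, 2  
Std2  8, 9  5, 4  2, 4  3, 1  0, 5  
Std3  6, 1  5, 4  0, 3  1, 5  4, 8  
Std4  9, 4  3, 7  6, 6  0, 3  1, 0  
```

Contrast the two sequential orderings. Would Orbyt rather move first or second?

If Nexon leads: Orbyt's best replies are Std1→V, Std2→V, Std3→Z, Std4→W; Nexon's induced payoffs 2, 8, 4, 3; outcome (Std2, V), payoffs (8, 9).
If Orbyt leads: Nexon's best replies are V→Std4, W→Std1, X→Std4, Y→Std1, Z→Std3; Orbyt's induced payoffs 4, 4, 6, 2, 8; outcome (Std3, Z), payoffs (4, 8).
Orbyt gets 8 moving first and 9 moving second, so Orbyt prefers to move second.

second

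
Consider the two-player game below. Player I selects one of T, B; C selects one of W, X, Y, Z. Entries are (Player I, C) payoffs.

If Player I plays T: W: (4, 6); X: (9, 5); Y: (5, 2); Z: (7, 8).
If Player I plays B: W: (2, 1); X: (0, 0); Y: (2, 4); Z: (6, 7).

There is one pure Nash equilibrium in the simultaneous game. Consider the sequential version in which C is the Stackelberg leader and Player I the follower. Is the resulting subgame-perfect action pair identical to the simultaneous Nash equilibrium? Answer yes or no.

Player I best-responds to each possible C move:
- W → Player I plays T (best of 4, 2); C gets 6.
- X → Player I plays T (best of 9, 0); C gets 5.
- Y → Player I plays T (best of 5, 2); C gets 2.
- Z → Player I plays T (best of 7, 6); C gets 8.
Maximizing over 6, 5, 2, 8, C chooses Z. Subgame-perfect outcome: (T, Z) with payoffs (7, 8).
Under simultaneous play:
Player I's best replies: W→T; X→T; Y→T; Z→T.
C's best replies: T→Z; B→Z.
Only (T, Z) has each player best-responding; Nash payoffs (7, 8).
Sequential outcome (T, Z) coincides with the Nash profile (T, Z).

yes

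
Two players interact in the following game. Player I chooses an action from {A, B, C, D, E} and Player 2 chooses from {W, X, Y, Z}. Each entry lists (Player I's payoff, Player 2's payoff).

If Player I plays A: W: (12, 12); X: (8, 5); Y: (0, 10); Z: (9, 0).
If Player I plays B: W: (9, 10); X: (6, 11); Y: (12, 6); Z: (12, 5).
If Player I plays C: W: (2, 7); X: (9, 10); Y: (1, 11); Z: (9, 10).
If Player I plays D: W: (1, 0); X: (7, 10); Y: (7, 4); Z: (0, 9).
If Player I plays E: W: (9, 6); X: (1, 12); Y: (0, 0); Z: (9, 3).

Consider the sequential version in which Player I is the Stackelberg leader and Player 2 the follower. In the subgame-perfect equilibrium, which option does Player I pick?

A

Solve by backward induction (Player I leads).
- A → Player 2 plays W (best of 12, 5, 10, 0); Player I gets 12.
- B → Player 2 plays X (best of 10, 11, 6, 5); Player I gets 6.
- C → Player 2 plays Y (best of 7, 10, 11, 10); Player I gets 1.
- D → Player 2 plays X (best of 0, 10, 4, 9); Player I gets 7.
- E → Player 2 plays X (best of 6, 12, 0, 3); Player I gets 1.
Maximizing over 12, 6, 1, 7, 1, Player I chooses A. Subgame-perfect outcome: (A, W) with payoffs (12, 12).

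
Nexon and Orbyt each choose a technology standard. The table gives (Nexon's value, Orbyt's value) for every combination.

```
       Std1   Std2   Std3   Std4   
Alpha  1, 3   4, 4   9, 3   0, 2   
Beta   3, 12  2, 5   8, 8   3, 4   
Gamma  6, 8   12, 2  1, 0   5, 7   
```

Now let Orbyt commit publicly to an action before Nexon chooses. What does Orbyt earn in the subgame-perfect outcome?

Backward induction with Orbyt moving first.
- Std1: BR = Gamma, leader payoff 8.
- Std2: BR = Gamma, leader payoff 2.
- Std3: BR = Alpha, leader payoff 3.
- Std4: BR = Gamma, leader payoff 7.
Among 8, 2, 3, 7, the best is 8 at Std1. Subgame-perfect outcome: (Gamma, Std1) with payoffs (6, 8).

8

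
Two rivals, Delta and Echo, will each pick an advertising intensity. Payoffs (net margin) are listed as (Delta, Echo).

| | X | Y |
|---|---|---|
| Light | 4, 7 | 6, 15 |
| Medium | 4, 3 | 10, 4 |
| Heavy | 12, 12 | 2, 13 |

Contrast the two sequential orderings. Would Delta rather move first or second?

second

If Delta leads: Echo's best replies are Light→Y, Medium→Y, Heavy→Y; Delta's induced payoffs 6, 10, 2; outcome (Medium, Y), payoffs (10, 4).
If Echo leads: Delta's best replies are X→Heavy, Y→Medium; Echo's induced payoffs 12, 4; outcome (Heavy, X), payoffs (12, 12).
Delta gets 10 moving first and 12 moving second, so Delta prefers to move second.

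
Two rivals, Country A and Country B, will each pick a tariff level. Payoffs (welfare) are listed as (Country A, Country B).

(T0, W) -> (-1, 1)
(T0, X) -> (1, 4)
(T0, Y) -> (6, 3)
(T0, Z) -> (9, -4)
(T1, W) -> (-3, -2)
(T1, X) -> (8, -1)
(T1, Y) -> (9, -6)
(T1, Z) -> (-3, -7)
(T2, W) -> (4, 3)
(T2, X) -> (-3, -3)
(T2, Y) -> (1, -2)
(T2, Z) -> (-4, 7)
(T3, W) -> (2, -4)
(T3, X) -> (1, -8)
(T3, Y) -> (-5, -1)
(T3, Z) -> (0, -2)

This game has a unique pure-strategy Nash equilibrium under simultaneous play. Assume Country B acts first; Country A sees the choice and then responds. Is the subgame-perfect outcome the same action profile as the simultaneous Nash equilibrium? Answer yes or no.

no

Solve by backward induction (Country B leads).
- W: Country A compares -1, -3, 4, 2 and picks T2; Country B would get 3.
- X: Country A compares 1, 8, -3, 1 and picks T1; Country B would get -1.
- Y: Country A compares 6, 9, 1, -5 and picks T1; Country B would get -6.
- Z: Country A compares 9, -3, -4, 0 and picks T0; Country B would get -4.
Among 3, -1, -6, -4, the best is 3 at W. Subgame-perfect outcome: (T2, W) with payoffs (4, 3).
Now find the simultaneous Nash equilibrium.
Country A's best replies: W→T2; X→T1; Y→T1; Z→T0.
Country B's best replies: T0→X; T1→X; T2→Z; T3→Y.
Only (T1, X) has each player best-responding; Nash payoffs (8, -1).
Sequential outcome (T2, W) differs from the Nash profile (T1, X).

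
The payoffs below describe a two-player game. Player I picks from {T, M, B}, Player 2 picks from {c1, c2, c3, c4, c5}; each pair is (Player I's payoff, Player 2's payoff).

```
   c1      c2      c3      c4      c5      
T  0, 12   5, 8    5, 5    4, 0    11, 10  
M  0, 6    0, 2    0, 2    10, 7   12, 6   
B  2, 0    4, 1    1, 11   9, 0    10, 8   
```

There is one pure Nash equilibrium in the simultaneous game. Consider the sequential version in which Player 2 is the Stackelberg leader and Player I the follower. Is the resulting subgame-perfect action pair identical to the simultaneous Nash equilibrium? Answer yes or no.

Backward induction with Player 2 moving first.
- c1 → Player I plays B (best of 0, 0, 2); Player 2 gets 0.
- c2 → Player I plays T (best of 5, 0, 4); Player 2 gets 8.
- c3 → Player I plays T (best of 5, 0, 1); Player 2 gets 5.
- c4 → Player I plays M (best of 4, 10, 9); Player 2 gets 7.
- c5 → Player I plays M (best of 11, 12, 10); Player 2 gets 6.
Among 0, 8, 5, 7, 6, the best is 8 at c2. Subgame-perfect outcome: (T, c2) with payoffs (5, 8).
For the simultaneous game, intersect best replies.
Player I's best replies: c1→B; c2→T; c3→T; c4→M; c5→M.
Player 2's best replies: T→c1; M→c4; B→c3.
Only (M, c4) has each player best-responding; Nash payoffs (10, 7).
Sequential outcome (T, c2) differs from the Nash profile (M, c4).

no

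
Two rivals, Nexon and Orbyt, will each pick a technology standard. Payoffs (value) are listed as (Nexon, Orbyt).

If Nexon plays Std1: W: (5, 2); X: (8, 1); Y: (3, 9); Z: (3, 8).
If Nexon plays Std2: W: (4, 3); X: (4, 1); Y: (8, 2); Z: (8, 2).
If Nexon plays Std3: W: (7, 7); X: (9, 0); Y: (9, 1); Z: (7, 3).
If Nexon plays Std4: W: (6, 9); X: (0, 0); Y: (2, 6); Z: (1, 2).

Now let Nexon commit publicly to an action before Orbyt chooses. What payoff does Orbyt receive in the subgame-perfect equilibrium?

7

Orbyt best-responds to each possible Nexon move:
- Std1: BR = Y, leader payoff 3.
- Std2: BR = W, leader payoff 4.
- Std3: BR = W, leader payoff 7.
- Std4: BR = W, leader payoff 6.
Maximizing over 3, 4, 7, 6, Nexon chooses Std3. Subgame-perfect outcome: (Std3, W) with payoffs (7, 7).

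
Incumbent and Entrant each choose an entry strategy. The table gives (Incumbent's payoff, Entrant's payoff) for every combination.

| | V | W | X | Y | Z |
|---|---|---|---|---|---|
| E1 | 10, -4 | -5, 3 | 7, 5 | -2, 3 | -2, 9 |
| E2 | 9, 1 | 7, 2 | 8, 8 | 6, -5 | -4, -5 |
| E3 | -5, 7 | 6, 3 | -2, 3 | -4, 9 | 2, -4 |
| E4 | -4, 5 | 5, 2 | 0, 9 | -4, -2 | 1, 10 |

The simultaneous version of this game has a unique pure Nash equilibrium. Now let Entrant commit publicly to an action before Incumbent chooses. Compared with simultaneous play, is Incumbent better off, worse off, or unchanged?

unchanged

Backward induction with Entrant moving first.
- V: Incumbent compares 10, 9, -5, -4 and picks E1; Entrant would get -4.
- W: Incumbent compares -5, 7, 6, 5 and picks E2; Entrant would get 2.
- X: Incumbent compares 7, 8, -2, 0 and picks E2; Entrant would get 8.
- Y: Incumbent compares -2, 6, -4, -4 and picks E2; Entrant would get -5.
- Z: Incumbent compares -2, -4, 2, 1 and picks E3; Entrant would get -4.
Entrant's induced payoffs are -4, 2, 8, -5, -4, so Entrant commits to X. Subgame-perfect outcome: (E2, X) with payoffs (8, 8).
For the simultaneous game, intersect best replies.
Incumbent's best replies: V→E1; W→E2; X→E2; Y→E2; Z→E3.
Entrant's best replies: E1→Z; E2→X; E3→Y; E4→Z.
The unique mutual best reply is (E2, X), giving (8, 8).
Incumbent earns 8 sequentially versus 8 at the Nash outcome: unchanged.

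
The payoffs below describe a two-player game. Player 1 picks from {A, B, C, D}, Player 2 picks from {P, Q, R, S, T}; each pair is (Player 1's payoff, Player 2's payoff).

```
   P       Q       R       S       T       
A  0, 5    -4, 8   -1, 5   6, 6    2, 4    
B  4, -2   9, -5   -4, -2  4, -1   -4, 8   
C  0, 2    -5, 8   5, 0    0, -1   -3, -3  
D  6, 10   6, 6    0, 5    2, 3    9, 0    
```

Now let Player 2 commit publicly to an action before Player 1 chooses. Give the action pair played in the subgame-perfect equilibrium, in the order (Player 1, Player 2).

Solve by backward induction (Player 2 leads).
- P → Player 1 plays D (best of 0, 4, 0, 6); Player 2 gets 10.
- Q → Player 1 plays B (best of -4, 9, -5, 6); Player 2 gets -5.
- R → Player 1 plays C (best of -1, -4, 5, 0); Player 2 gets 0.
- S → Player 1 plays A (best of 6, 4, 0, 2); Player 2 gets 6.
- T → Player 1 plays D (best of 2, -4, -3, 9); Player 2 gets 0.
Maximizing over 10, -5, 0, 6, 0, Player 2 chooses P. Subgame-perfect outcome: (D, P) with payoffs (6, 10).

(D, P)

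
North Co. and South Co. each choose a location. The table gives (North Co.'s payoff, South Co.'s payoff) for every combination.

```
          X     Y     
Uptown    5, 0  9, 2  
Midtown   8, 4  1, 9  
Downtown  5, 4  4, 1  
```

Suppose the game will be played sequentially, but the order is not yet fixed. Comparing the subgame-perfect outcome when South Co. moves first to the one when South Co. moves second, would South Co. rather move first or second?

first

If North Co. leads: South Co.'s best replies are Uptown→Y, Midtown→Y, Downtown→X; North Co.'s induced payoffs 9, 1, 5; outcome (Uptown, Y), payoffs (9, 2).
If South Co. leads: North Co.'s best replies are X→Midtown, Y→Uptown; South Co.'s induced payoffs 4, 2; outcome (Midtown, X), payoffs (8, 4).
South Co. gets 4 moving first and 2 moving second, so South Co. prefers to move first.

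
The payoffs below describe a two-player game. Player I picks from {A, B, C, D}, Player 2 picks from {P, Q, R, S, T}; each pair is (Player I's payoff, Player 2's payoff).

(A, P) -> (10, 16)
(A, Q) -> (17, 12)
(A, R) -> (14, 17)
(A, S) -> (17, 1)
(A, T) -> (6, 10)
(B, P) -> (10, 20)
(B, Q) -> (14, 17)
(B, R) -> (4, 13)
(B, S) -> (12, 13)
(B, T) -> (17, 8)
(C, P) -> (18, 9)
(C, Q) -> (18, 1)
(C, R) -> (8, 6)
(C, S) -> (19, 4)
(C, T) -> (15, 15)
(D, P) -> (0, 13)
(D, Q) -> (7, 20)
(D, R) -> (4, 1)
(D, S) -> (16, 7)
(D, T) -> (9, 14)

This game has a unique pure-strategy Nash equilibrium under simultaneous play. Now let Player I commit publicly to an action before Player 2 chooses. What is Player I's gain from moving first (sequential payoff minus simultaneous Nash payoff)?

Solve by backward induction (Player I leads).
- A: BR = R, leader payoff 14.
- B: BR = P, leader payoff 10.
- C: BR = T, leader payoff 15.
- D: BR = Q, leader payoff 7.
Maximizing over 14, 10, 15, 7, Player I chooses C. Subgame-perfect outcome: (C, T) with payoffs (15, 15).
For the simultaneous game, intersect best replies.
Player I's best replies: P→C; Q→C; R→A; S→C; T→B.
Player 2's best replies: A→R; B→P; C→T; D→Q.
Only (A, R) has each player best-responding; Nash payoffs (14, 17).
Player I's commitment gain: 15 − 14 = 1.

1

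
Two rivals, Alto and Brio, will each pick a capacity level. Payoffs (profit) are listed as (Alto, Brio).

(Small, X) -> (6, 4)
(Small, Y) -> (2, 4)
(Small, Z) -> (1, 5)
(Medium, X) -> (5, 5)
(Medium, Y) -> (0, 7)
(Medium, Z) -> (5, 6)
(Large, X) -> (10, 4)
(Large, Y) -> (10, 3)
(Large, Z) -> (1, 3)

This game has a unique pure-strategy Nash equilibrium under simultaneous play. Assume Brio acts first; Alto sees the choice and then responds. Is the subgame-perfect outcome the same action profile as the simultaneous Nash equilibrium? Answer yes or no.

no

Backward induction with Brio moving first.
- X → Alto plays Large (best of 6, 5, 10); Brio gets 4.
- Y → Alto plays Large (best of 2, 0, 10); Brio gets 3.
- Z → Alto plays Medium (best of 1, 5, 1); Brio gets 6.
Among 4, 3, 6, the best is 6 at Z. Subgame-perfect outcome: (Medium, Z) with payoffs (5, 6).
Now find the simultaneous Nash equilibrium.
Alto's best replies: X→Large; Y→Large; Z→Medium.
Brio's best replies: Small→Z; Medium→Y; Large→X.
Only (Large, X) has each player best-responding; Nash payoffs (10, 4).
Sequential outcome (Medium, Z) differs from the Nash profile (Large, X).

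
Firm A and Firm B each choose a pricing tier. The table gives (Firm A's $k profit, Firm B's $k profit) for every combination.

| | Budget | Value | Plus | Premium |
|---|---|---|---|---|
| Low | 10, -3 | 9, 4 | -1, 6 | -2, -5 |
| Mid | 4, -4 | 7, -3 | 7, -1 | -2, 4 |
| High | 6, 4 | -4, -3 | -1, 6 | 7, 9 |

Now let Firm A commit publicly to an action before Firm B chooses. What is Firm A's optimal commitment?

Firm B best-responds to each possible Firm A move:
- Low: BR = Plus, leader payoff -1.
- Mid: BR = Premium, leader payoff -2.
- High: BR = Premium, leader payoff 7.
Among -1, -2, 7, the best is 7 at High. Subgame-perfect outcome: (High, Premium) with payoffs (7, 9).

High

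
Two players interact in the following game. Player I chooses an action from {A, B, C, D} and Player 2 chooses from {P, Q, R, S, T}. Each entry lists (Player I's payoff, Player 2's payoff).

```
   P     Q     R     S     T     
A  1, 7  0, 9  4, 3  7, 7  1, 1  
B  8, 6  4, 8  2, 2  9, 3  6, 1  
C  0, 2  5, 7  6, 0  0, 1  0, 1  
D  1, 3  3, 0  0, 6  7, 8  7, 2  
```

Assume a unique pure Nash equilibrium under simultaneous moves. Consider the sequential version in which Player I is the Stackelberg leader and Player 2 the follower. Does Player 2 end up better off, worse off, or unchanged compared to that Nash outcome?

Backward induction with Player I moving first.
- A: Player 2 compares 7, 9, 3, 7, 1 and picks Q; Player I would get 0.
- B: Player 2 compares 6, 8, 2, 3, 1 and picks Q; Player I would get 4.
- C: Player 2 compares 2, 7, 0, 1, 1 and picks Q; Player I would get 5.
- D: Player 2 compares 3, 0, 6, 8, 2 and picks S; Player I would get 7.
Among 0, 4, 5, 7, the best is 7 at D. Subgame-perfect outcome: (D, S) with payoffs (7, 8).
For the simultaneous game, intersect best replies.
Player I's best replies: P→B; Q→C; R→C; S→B; T→D.
Player 2's best replies: A→Q; B→Q; C→Q; D→S.
The unique mutual best reply is (C, Q), giving (5, 7).
Player 2 earns 8 sequentially versus 7 at the Nash outcome: better off.

better off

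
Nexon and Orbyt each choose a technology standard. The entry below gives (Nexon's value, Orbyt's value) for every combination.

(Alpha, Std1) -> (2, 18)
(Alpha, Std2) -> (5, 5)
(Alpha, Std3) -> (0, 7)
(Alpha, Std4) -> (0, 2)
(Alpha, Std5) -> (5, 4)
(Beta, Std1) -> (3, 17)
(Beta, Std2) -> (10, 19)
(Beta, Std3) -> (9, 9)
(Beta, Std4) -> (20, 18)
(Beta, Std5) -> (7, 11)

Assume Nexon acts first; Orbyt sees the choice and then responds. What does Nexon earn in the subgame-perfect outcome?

10

Work backward from Orbyt's decision.
- Alpha → Orbyt plays Std1 (best of 18, 5, 7, 2, 4); Nexon gets 2.
- Beta → Orbyt plays Std2 (best of 17, 19, 9, 18, 11); Nexon gets 10.
Nexon's induced payoffs are 2, 10, so Nexon commits to Beta. Subgame-perfect outcome: (Beta, Std2) with payoffs (10, 19).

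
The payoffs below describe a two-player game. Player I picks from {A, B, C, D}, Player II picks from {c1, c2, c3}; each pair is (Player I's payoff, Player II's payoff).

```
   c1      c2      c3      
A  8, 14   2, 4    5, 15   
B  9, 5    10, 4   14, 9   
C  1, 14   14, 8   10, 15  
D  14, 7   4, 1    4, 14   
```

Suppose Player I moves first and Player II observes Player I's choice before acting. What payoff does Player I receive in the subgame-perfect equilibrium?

Player II best-responds to each possible Player I move:
- A: BR = c3, leader payoff 5.
- B: BR = c3, leader payoff 14.
- C: BR = c3, leader payoff 10.
- D: BR = c3, leader payoff 4.
Player I's induced payoffs are 5, 14, 10, 4, so Player I commits to B. Subgame-perfect outcome: (B, c3) with payoffs (14, 9).

14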